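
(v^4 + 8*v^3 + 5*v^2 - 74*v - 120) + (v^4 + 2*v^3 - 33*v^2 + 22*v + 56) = 2*v^4 + 10*v^3 - 28*v^2 - 52*v - 64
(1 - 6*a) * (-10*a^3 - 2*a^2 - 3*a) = 60*a^4 + 2*a^3 + 16*a^2 - 3*a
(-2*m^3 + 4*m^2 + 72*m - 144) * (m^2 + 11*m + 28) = -2*m^5 - 18*m^4 + 60*m^3 + 760*m^2 + 432*m - 4032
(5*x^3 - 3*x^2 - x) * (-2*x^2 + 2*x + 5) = -10*x^5 + 16*x^4 + 21*x^3 - 17*x^2 - 5*x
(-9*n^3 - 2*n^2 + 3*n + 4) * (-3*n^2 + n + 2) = 27*n^5 - 3*n^4 - 29*n^3 - 13*n^2 + 10*n + 8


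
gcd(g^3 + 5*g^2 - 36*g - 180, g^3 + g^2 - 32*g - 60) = g^2 - g - 30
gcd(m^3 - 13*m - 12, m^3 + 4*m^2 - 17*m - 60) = m^2 - m - 12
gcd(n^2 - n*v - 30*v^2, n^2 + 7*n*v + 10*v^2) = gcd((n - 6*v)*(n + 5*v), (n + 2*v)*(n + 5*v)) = n + 5*v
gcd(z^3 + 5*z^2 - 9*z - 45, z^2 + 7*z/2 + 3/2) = z + 3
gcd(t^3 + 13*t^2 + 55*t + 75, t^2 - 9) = t + 3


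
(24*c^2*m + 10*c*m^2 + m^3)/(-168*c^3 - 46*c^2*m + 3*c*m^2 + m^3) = -m/(7*c - m)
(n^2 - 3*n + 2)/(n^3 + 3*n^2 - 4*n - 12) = (n - 1)/(n^2 + 5*n + 6)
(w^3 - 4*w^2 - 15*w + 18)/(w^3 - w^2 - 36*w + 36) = (w + 3)/(w + 6)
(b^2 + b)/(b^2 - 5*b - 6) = b/(b - 6)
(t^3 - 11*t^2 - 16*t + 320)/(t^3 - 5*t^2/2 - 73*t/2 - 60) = 2*(t^2 - 3*t - 40)/(2*t^2 + 11*t + 15)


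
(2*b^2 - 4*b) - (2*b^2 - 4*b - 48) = 48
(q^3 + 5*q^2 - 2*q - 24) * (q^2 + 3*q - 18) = q^5 + 8*q^4 - 5*q^3 - 120*q^2 - 36*q + 432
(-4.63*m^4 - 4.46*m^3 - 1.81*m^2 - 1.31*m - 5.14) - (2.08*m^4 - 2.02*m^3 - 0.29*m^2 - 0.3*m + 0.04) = -6.71*m^4 - 2.44*m^3 - 1.52*m^2 - 1.01*m - 5.18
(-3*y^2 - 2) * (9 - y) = 3*y^3 - 27*y^2 + 2*y - 18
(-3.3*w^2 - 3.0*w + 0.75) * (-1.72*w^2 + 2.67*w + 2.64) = 5.676*w^4 - 3.651*w^3 - 18.012*w^2 - 5.9175*w + 1.98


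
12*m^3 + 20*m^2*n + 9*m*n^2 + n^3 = (m + n)*(2*m + n)*(6*m + n)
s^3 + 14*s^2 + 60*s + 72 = (s + 2)*(s + 6)^2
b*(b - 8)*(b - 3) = b^3 - 11*b^2 + 24*b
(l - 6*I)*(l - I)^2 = l^3 - 8*I*l^2 - 13*l + 6*I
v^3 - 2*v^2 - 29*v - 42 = (v - 7)*(v + 2)*(v + 3)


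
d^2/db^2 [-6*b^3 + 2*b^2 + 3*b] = 4 - 36*b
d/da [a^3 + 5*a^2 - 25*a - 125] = 3*a^2 + 10*a - 25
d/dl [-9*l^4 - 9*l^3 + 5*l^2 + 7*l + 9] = -36*l^3 - 27*l^2 + 10*l + 7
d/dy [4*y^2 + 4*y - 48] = 8*y + 4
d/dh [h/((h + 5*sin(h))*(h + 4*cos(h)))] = (4*h^2*sin(h) - 5*h^2*cos(h) - h^2 - 20*h*cos(2*h) + 10*sin(2*h))/((h + 5*sin(h))^2*(h + 4*cos(h))^2)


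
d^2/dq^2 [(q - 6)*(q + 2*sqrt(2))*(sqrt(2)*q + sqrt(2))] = 6*sqrt(2)*q - 10*sqrt(2) + 8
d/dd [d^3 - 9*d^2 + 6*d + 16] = 3*d^2 - 18*d + 6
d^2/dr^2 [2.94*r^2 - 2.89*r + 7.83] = 5.88000000000000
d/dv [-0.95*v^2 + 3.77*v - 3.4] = 3.77 - 1.9*v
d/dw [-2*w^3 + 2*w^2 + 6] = 2*w*(2 - 3*w)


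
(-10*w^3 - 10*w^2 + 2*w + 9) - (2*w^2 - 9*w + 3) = -10*w^3 - 12*w^2 + 11*w + 6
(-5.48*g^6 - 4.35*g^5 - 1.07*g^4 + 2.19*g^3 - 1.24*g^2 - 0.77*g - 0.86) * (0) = 0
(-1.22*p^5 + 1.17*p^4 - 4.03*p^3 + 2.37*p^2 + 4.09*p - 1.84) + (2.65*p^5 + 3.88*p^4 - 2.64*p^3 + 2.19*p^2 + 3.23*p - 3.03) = 1.43*p^5 + 5.05*p^4 - 6.67*p^3 + 4.56*p^2 + 7.32*p - 4.87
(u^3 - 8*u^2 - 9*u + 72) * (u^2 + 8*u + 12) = u^5 - 61*u^3 - 96*u^2 + 468*u + 864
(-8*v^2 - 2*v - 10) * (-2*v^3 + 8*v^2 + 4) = 16*v^5 - 60*v^4 + 4*v^3 - 112*v^2 - 8*v - 40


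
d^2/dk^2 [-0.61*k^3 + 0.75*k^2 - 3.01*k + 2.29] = 1.5 - 3.66*k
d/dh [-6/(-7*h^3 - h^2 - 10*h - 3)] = 6*(-21*h^2 - 2*h - 10)/(7*h^3 + h^2 + 10*h + 3)^2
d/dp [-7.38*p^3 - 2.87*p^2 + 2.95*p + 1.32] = -22.14*p^2 - 5.74*p + 2.95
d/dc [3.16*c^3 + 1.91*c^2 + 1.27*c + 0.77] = 9.48*c^2 + 3.82*c + 1.27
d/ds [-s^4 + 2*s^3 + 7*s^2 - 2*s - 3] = -4*s^3 + 6*s^2 + 14*s - 2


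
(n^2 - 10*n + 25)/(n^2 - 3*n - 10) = (n - 5)/(n + 2)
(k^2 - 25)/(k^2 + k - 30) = (k + 5)/(k + 6)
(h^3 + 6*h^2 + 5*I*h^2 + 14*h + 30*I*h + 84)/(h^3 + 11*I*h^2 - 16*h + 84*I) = (h + 6)/(h + 6*I)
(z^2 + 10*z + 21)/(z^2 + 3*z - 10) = (z^2 + 10*z + 21)/(z^2 + 3*z - 10)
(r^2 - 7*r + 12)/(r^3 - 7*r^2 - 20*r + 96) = (r - 4)/(r^2 - 4*r - 32)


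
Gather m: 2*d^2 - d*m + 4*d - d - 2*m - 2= 2*d^2 + 3*d + m*(-d - 2) - 2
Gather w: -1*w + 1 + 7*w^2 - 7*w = 7*w^2 - 8*w + 1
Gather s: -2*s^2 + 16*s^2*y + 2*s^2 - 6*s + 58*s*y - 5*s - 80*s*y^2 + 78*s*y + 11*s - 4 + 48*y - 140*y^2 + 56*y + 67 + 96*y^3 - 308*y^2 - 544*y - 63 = 16*s^2*y + s*(-80*y^2 + 136*y) + 96*y^3 - 448*y^2 - 440*y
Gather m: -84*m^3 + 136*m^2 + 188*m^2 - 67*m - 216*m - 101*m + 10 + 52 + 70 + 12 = -84*m^3 + 324*m^2 - 384*m + 144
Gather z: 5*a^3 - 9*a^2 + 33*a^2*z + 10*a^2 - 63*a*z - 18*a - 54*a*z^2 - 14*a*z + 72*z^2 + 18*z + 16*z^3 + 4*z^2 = 5*a^3 + a^2 - 18*a + 16*z^3 + z^2*(76 - 54*a) + z*(33*a^2 - 77*a + 18)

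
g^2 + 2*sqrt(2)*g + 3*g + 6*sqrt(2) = (g + 3)*(g + 2*sqrt(2))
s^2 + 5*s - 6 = (s - 1)*(s + 6)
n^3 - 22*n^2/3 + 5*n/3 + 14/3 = (n - 7)*(n - 1)*(n + 2/3)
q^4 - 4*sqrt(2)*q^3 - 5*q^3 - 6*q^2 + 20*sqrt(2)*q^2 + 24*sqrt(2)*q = q*(q - 6)*(q + 1)*(q - 4*sqrt(2))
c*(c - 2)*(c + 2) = c^3 - 4*c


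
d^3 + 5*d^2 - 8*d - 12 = (d - 2)*(d + 1)*(d + 6)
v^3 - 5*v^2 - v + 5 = (v - 5)*(v - 1)*(v + 1)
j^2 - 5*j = j*(j - 5)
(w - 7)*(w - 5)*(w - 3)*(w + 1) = w^4 - 14*w^3 + 56*w^2 - 34*w - 105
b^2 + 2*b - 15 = (b - 3)*(b + 5)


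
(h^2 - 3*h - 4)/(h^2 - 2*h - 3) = (h - 4)/(h - 3)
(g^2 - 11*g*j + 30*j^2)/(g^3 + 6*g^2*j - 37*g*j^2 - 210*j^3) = (g - 5*j)/(g^2 + 12*g*j + 35*j^2)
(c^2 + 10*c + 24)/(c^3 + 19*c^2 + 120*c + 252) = (c + 4)/(c^2 + 13*c + 42)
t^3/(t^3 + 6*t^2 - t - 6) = t^3/(t^3 + 6*t^2 - t - 6)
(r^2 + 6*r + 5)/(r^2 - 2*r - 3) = (r + 5)/(r - 3)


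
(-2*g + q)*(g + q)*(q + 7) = -2*g^2*q - 14*g^2 - g*q^2 - 7*g*q + q^3 + 7*q^2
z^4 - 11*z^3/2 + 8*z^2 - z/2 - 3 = (z - 3)*(z - 2)*(z - 1)*(z + 1/2)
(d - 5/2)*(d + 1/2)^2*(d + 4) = d^4 + 5*d^3/2 - 33*d^2/4 - 77*d/8 - 5/2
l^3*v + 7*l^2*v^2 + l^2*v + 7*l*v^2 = l*(l + 7*v)*(l*v + v)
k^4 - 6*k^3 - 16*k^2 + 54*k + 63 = (k - 7)*(k - 3)*(k + 1)*(k + 3)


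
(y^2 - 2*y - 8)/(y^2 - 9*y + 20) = (y + 2)/(y - 5)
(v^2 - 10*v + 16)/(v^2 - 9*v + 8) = (v - 2)/(v - 1)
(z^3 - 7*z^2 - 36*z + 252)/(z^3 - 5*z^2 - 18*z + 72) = (z^2 - z - 42)/(z^2 + z - 12)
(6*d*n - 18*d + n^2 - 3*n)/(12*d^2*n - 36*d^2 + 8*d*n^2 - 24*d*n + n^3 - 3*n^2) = 1/(2*d + n)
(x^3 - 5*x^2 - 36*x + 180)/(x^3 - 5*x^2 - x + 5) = (x^2 - 36)/(x^2 - 1)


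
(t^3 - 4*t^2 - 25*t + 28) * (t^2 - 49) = t^5 - 4*t^4 - 74*t^3 + 224*t^2 + 1225*t - 1372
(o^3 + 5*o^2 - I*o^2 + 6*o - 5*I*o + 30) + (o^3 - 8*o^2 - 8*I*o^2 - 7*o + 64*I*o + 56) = 2*o^3 - 3*o^2 - 9*I*o^2 - o + 59*I*o + 86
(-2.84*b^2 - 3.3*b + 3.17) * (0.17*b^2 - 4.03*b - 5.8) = -0.4828*b^4 + 10.8842*b^3 + 30.3099*b^2 + 6.3649*b - 18.386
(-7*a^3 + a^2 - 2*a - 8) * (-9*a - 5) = 63*a^4 + 26*a^3 + 13*a^2 + 82*a + 40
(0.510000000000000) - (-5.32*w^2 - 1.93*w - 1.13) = 5.32*w^2 + 1.93*w + 1.64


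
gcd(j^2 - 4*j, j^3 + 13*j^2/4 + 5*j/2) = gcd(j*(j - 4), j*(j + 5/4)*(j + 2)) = j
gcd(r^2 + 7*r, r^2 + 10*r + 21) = r + 7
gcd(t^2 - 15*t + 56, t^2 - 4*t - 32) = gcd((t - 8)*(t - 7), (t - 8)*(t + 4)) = t - 8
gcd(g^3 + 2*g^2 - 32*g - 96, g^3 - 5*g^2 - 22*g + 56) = g + 4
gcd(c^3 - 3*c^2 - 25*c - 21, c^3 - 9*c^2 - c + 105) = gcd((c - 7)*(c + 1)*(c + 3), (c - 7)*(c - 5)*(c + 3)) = c^2 - 4*c - 21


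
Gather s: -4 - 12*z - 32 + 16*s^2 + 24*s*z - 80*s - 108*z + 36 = 16*s^2 + s*(24*z - 80) - 120*z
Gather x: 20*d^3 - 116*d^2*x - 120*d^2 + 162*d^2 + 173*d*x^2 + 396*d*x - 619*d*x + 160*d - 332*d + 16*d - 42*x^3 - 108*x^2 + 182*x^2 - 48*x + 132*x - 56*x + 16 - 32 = 20*d^3 + 42*d^2 - 156*d - 42*x^3 + x^2*(173*d + 74) + x*(-116*d^2 - 223*d + 28) - 16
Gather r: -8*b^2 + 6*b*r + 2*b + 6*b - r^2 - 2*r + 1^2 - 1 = -8*b^2 + 8*b - r^2 + r*(6*b - 2)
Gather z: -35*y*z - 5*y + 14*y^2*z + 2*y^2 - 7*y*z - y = 2*y^2 - 6*y + z*(14*y^2 - 42*y)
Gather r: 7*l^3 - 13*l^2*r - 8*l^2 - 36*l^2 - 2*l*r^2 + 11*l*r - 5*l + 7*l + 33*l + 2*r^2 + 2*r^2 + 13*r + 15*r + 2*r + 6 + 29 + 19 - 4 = 7*l^3 - 44*l^2 + 35*l + r^2*(4 - 2*l) + r*(-13*l^2 + 11*l + 30) + 50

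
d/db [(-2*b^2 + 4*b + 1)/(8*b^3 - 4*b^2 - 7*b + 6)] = (16*b^4 - 64*b^3 + 6*b^2 - 16*b + 31)/(64*b^6 - 64*b^5 - 96*b^4 + 152*b^3 + b^2 - 84*b + 36)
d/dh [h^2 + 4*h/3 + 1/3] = 2*h + 4/3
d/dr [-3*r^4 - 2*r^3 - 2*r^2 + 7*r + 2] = -12*r^3 - 6*r^2 - 4*r + 7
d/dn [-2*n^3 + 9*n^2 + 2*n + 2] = -6*n^2 + 18*n + 2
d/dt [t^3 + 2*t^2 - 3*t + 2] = 3*t^2 + 4*t - 3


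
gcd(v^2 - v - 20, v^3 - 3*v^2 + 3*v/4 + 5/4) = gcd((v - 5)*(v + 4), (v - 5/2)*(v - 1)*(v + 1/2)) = 1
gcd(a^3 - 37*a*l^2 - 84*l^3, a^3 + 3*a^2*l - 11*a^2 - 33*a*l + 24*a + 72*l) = a + 3*l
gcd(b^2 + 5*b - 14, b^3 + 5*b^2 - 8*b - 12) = b - 2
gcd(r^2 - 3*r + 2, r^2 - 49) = 1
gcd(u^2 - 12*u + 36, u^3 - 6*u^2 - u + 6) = u - 6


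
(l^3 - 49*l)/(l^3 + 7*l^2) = (l - 7)/l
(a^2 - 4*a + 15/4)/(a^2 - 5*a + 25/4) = (2*a - 3)/(2*a - 5)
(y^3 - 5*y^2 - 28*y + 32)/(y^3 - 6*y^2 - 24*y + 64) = (y - 1)/(y - 2)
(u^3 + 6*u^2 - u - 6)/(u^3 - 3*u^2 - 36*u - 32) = (u^2 + 5*u - 6)/(u^2 - 4*u - 32)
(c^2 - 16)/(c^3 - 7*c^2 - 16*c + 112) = 1/(c - 7)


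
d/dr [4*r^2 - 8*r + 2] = 8*r - 8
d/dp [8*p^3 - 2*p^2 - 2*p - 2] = 24*p^2 - 4*p - 2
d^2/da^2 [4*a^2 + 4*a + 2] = 8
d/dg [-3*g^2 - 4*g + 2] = -6*g - 4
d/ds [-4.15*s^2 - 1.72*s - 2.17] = -8.3*s - 1.72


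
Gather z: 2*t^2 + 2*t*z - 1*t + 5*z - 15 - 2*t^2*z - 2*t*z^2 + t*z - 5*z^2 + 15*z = 2*t^2 - t + z^2*(-2*t - 5) + z*(-2*t^2 + 3*t + 20) - 15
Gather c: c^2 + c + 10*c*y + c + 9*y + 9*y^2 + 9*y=c^2 + c*(10*y + 2) + 9*y^2 + 18*y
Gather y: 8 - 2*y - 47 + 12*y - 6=10*y - 45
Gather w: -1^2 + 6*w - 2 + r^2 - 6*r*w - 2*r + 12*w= r^2 - 2*r + w*(18 - 6*r) - 3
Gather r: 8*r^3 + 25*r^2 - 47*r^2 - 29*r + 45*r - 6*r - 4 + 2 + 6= 8*r^3 - 22*r^2 + 10*r + 4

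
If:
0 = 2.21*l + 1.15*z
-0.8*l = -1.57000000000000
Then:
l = 1.96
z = -3.77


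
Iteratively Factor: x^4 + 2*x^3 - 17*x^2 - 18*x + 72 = (x + 3)*(x^3 - x^2 - 14*x + 24) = (x - 3)*(x + 3)*(x^2 + 2*x - 8) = (x - 3)*(x + 3)*(x + 4)*(x - 2)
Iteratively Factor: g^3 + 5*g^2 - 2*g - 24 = (g + 4)*(g^2 + g - 6) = (g + 3)*(g + 4)*(g - 2)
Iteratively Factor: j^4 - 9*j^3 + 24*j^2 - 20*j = (j - 5)*(j^3 - 4*j^2 + 4*j) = j*(j - 5)*(j^2 - 4*j + 4) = j*(j - 5)*(j - 2)*(j - 2)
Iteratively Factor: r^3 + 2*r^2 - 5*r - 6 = (r - 2)*(r^2 + 4*r + 3) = (r - 2)*(r + 1)*(r + 3)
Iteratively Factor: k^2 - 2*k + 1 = (k - 1)*(k - 1)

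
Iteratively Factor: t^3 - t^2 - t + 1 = (t + 1)*(t^2 - 2*t + 1) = (t - 1)*(t + 1)*(t - 1)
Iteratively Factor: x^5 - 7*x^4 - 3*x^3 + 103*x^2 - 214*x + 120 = (x - 3)*(x^4 - 4*x^3 - 15*x^2 + 58*x - 40) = (x - 5)*(x - 3)*(x^3 + x^2 - 10*x + 8) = (x - 5)*(x - 3)*(x - 2)*(x^2 + 3*x - 4) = (x - 5)*(x - 3)*(x - 2)*(x + 4)*(x - 1)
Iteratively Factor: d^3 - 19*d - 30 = (d - 5)*(d^2 + 5*d + 6) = (d - 5)*(d + 2)*(d + 3)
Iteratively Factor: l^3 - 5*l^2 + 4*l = (l)*(l^2 - 5*l + 4) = l*(l - 4)*(l - 1)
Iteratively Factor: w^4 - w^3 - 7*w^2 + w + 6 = (w - 3)*(w^3 + 2*w^2 - w - 2) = (w - 3)*(w + 2)*(w^2 - 1) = (w - 3)*(w + 1)*(w + 2)*(w - 1)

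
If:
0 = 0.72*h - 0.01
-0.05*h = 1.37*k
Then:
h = 0.01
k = -0.00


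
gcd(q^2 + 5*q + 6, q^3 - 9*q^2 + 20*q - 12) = 1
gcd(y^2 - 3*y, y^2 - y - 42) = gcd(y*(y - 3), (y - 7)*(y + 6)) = 1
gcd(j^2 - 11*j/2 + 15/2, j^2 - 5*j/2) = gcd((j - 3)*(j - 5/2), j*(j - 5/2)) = j - 5/2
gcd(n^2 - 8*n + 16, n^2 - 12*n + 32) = n - 4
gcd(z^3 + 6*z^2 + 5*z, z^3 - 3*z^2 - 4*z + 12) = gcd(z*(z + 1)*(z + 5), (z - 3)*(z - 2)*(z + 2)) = 1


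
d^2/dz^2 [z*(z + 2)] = 2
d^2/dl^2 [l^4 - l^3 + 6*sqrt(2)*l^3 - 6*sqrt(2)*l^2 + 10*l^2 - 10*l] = 12*l^2 - 6*l + 36*sqrt(2)*l - 12*sqrt(2) + 20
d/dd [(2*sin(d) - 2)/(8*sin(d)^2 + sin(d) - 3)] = 2*(-8*sin(d)^2 + 16*sin(d) - 2)*cos(d)/(8*sin(d)^2 + sin(d) - 3)^2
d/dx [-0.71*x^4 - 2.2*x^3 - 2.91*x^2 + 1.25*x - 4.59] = -2.84*x^3 - 6.6*x^2 - 5.82*x + 1.25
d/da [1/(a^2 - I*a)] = (-2*a + I)/(a^2*(a - I)^2)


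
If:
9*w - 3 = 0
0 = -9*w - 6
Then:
No Solution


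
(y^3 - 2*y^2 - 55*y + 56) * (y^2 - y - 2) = y^5 - 3*y^4 - 55*y^3 + 115*y^2 + 54*y - 112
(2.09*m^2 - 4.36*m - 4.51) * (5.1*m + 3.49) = 10.659*m^3 - 14.9419*m^2 - 38.2174*m - 15.7399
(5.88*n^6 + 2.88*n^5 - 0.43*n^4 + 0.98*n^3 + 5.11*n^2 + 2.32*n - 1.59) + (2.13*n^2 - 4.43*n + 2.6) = 5.88*n^6 + 2.88*n^5 - 0.43*n^4 + 0.98*n^3 + 7.24*n^2 - 2.11*n + 1.01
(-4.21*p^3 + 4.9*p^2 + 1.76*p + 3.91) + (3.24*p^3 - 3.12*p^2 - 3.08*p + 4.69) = -0.97*p^3 + 1.78*p^2 - 1.32*p + 8.6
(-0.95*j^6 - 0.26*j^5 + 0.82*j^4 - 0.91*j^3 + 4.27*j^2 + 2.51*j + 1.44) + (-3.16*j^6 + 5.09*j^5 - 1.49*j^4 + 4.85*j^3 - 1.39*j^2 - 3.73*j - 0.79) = -4.11*j^6 + 4.83*j^5 - 0.67*j^4 + 3.94*j^3 + 2.88*j^2 - 1.22*j + 0.65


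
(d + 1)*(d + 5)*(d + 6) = d^3 + 12*d^2 + 41*d + 30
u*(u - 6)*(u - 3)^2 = u^4 - 12*u^3 + 45*u^2 - 54*u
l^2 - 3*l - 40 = (l - 8)*(l + 5)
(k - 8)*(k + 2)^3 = k^4 - 2*k^3 - 36*k^2 - 88*k - 64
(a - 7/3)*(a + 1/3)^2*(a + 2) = a^4 + a^3/3 - 43*a^2/9 - 85*a/27 - 14/27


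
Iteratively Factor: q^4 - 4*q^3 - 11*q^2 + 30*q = (q)*(q^3 - 4*q^2 - 11*q + 30) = q*(q - 2)*(q^2 - 2*q - 15) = q*(q - 2)*(q + 3)*(q - 5)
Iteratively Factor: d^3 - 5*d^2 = (d)*(d^2 - 5*d) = d*(d - 5)*(d)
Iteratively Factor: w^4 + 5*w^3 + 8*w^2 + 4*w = (w + 2)*(w^3 + 3*w^2 + 2*w) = w*(w + 2)*(w^2 + 3*w + 2) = w*(w + 1)*(w + 2)*(w + 2)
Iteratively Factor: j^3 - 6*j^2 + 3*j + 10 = (j - 2)*(j^2 - 4*j - 5) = (j - 5)*(j - 2)*(j + 1)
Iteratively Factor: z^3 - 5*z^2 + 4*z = (z - 1)*(z^2 - 4*z) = (z - 4)*(z - 1)*(z)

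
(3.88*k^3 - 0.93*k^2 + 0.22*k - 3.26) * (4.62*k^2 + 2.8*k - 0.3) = 17.9256*k^5 + 6.5674*k^4 - 2.7516*k^3 - 14.1662*k^2 - 9.194*k + 0.978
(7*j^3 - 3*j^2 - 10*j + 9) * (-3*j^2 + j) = -21*j^5 + 16*j^4 + 27*j^3 - 37*j^2 + 9*j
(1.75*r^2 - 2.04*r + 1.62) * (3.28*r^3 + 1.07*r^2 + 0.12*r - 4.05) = 5.74*r^5 - 4.8187*r^4 + 3.3408*r^3 - 5.5989*r^2 + 8.4564*r - 6.561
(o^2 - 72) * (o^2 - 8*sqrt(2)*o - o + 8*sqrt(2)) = o^4 - 8*sqrt(2)*o^3 - o^3 - 72*o^2 + 8*sqrt(2)*o^2 + 72*o + 576*sqrt(2)*o - 576*sqrt(2)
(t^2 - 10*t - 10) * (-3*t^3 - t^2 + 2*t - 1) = -3*t^5 + 29*t^4 + 42*t^3 - 11*t^2 - 10*t + 10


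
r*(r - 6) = r^2 - 6*r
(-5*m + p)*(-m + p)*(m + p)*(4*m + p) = 20*m^4 + m^3*p - 21*m^2*p^2 - m*p^3 + p^4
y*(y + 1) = y^2 + y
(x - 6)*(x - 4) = x^2 - 10*x + 24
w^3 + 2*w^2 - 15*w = w*(w - 3)*(w + 5)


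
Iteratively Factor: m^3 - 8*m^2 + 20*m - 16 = (m - 2)*(m^2 - 6*m + 8) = (m - 4)*(m - 2)*(m - 2)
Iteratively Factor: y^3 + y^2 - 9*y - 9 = (y + 3)*(y^2 - 2*y - 3) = (y - 3)*(y + 3)*(y + 1)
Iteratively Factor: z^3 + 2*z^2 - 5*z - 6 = (z + 3)*(z^2 - z - 2) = (z + 1)*(z + 3)*(z - 2)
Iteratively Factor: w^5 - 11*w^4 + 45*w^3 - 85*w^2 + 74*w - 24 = (w - 3)*(w^4 - 8*w^3 + 21*w^2 - 22*w + 8) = (w - 3)*(w - 1)*(w^3 - 7*w^2 + 14*w - 8) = (w - 3)*(w - 2)*(w - 1)*(w^2 - 5*w + 4) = (w - 3)*(w - 2)*(w - 1)^2*(w - 4)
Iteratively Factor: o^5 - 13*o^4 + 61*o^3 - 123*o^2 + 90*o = (o - 5)*(o^4 - 8*o^3 + 21*o^2 - 18*o) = o*(o - 5)*(o^3 - 8*o^2 + 21*o - 18) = o*(o - 5)*(o - 2)*(o^2 - 6*o + 9) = o*(o - 5)*(o - 3)*(o - 2)*(o - 3)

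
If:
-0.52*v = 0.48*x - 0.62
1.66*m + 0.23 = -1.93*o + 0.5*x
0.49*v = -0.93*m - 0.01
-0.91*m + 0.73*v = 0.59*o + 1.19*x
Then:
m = -0.38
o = 0.34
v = 0.69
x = 0.54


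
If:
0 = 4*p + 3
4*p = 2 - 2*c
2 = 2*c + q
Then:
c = 5/2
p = -3/4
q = -3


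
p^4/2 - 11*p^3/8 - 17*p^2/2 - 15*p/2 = p*(p/2 + 1)*(p - 6)*(p + 5/4)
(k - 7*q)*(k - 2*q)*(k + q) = k^3 - 8*k^2*q + 5*k*q^2 + 14*q^3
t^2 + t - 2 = (t - 1)*(t + 2)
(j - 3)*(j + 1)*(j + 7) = j^3 + 5*j^2 - 17*j - 21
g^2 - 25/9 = (g - 5/3)*(g + 5/3)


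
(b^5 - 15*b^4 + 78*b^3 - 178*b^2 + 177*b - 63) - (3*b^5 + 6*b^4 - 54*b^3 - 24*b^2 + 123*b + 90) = -2*b^5 - 21*b^4 + 132*b^3 - 154*b^2 + 54*b - 153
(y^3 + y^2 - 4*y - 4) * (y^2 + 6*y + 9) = y^5 + 7*y^4 + 11*y^3 - 19*y^2 - 60*y - 36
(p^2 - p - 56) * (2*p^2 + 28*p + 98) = 2*p^4 + 26*p^3 - 42*p^2 - 1666*p - 5488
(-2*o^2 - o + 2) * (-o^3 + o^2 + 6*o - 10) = 2*o^5 - o^4 - 15*o^3 + 16*o^2 + 22*o - 20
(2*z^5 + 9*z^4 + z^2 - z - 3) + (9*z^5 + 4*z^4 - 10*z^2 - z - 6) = 11*z^5 + 13*z^4 - 9*z^2 - 2*z - 9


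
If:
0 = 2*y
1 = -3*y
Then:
No Solution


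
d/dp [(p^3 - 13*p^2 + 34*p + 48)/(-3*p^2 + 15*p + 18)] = -1/3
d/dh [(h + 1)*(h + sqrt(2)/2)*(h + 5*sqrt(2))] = 3*h^2 + 2*h + 11*sqrt(2)*h + 5 + 11*sqrt(2)/2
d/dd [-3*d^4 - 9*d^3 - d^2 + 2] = d*(-12*d^2 - 27*d - 2)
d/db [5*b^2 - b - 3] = 10*b - 1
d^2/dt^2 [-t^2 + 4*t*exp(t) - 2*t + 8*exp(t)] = 4*t*exp(t) + 16*exp(t) - 2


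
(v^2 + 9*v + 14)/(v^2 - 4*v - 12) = (v + 7)/(v - 6)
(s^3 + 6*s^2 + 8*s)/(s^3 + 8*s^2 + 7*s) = (s^2 + 6*s + 8)/(s^2 + 8*s + 7)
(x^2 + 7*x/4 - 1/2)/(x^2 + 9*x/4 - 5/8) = 2*(x + 2)/(2*x + 5)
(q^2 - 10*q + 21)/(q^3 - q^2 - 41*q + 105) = (q - 7)/(q^2 + 2*q - 35)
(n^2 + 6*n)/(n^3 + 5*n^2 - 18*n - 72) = n/(n^2 - n - 12)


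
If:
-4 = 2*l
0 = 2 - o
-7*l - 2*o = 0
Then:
No Solution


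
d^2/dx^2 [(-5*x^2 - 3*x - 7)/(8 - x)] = 702/(x^3 - 24*x^2 + 192*x - 512)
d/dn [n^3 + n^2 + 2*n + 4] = 3*n^2 + 2*n + 2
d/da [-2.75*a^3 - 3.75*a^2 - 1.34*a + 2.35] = -8.25*a^2 - 7.5*a - 1.34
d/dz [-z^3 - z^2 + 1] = z*(-3*z - 2)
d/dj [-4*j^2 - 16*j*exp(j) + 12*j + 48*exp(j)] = -16*j*exp(j) - 8*j + 32*exp(j) + 12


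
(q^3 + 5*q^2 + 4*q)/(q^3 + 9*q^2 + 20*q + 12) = q*(q + 4)/(q^2 + 8*q + 12)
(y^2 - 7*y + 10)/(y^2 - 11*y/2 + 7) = 2*(y - 5)/(2*y - 7)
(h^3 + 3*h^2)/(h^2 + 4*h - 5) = h^2*(h + 3)/(h^2 + 4*h - 5)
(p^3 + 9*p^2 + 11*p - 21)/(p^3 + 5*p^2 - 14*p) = (p^2 + 2*p - 3)/(p*(p - 2))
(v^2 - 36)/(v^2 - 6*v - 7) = (36 - v^2)/(-v^2 + 6*v + 7)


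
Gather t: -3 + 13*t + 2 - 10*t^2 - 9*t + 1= -10*t^2 + 4*t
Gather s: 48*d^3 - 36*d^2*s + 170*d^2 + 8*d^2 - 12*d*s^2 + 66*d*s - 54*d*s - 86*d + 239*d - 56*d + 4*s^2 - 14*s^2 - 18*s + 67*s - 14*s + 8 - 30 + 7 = 48*d^3 + 178*d^2 + 97*d + s^2*(-12*d - 10) + s*(-36*d^2 + 12*d + 35) - 15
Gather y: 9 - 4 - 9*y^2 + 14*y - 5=-9*y^2 + 14*y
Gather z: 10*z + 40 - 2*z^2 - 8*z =-2*z^2 + 2*z + 40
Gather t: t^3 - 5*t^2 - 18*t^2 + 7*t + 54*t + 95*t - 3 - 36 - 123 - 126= t^3 - 23*t^2 + 156*t - 288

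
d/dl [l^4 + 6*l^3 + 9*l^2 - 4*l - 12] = 4*l^3 + 18*l^2 + 18*l - 4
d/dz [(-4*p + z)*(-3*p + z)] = -7*p + 2*z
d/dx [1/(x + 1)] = -1/(x + 1)^2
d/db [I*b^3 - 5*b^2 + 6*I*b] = 3*I*b^2 - 10*b + 6*I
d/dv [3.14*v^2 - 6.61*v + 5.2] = 6.28*v - 6.61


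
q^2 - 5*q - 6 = (q - 6)*(q + 1)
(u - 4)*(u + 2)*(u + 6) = u^3 + 4*u^2 - 20*u - 48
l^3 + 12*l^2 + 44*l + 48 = (l + 2)*(l + 4)*(l + 6)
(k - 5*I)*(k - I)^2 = k^3 - 7*I*k^2 - 11*k + 5*I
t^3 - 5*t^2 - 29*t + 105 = (t - 7)*(t - 3)*(t + 5)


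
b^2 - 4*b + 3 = (b - 3)*(b - 1)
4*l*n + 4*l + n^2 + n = (4*l + n)*(n + 1)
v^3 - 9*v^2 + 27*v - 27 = (v - 3)^3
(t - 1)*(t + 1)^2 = t^3 + t^2 - t - 1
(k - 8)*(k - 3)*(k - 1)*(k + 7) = k^4 - 5*k^3 - 49*k^2 + 221*k - 168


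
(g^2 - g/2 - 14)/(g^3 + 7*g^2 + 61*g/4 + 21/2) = 2*(g - 4)/(2*g^2 + 7*g + 6)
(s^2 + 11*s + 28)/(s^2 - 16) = (s + 7)/(s - 4)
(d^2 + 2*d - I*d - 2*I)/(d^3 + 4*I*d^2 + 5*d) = (d + 2)/(d*(d + 5*I))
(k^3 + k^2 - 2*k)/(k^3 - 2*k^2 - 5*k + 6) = k/(k - 3)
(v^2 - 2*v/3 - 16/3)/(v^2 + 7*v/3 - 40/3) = (v + 2)/(v + 5)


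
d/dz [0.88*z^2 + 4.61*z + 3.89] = 1.76*z + 4.61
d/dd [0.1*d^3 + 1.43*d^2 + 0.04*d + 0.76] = 0.3*d^2 + 2.86*d + 0.04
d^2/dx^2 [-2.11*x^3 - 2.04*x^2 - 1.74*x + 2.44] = -12.66*x - 4.08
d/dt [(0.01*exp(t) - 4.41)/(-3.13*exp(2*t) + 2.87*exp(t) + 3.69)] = (0.0313*exp(2*t) - 27.6066*exp(t) + 12.6936)*exp(t)/(9.7969*exp(4*t) - 17.9662*exp(3*t) - 14.8625*exp(2*t) + 21.1806*exp(t) + 13.6161)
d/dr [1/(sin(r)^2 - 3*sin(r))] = (3 - 2*sin(r))*cos(r)/((sin(r) - 3)^2*sin(r)^2)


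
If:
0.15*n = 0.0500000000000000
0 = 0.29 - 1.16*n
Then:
No Solution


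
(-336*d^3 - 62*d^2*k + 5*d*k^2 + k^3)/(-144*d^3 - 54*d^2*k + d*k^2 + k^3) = (7*d + k)/(3*d + k)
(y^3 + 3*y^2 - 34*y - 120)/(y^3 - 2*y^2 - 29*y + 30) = (y + 4)/(y - 1)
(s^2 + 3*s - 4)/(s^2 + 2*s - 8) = (s - 1)/(s - 2)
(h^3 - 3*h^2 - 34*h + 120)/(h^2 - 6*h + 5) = (h^2 + 2*h - 24)/(h - 1)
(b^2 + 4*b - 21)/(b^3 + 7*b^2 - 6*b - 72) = (b + 7)/(b^2 + 10*b + 24)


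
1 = 1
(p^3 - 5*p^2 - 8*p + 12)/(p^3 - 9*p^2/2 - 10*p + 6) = 2*(p - 1)/(2*p - 1)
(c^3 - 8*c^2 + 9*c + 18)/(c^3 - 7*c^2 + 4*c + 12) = (c - 3)/(c - 2)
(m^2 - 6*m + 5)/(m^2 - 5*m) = (m - 1)/m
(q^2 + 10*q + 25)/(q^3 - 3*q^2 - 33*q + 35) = (q + 5)/(q^2 - 8*q + 7)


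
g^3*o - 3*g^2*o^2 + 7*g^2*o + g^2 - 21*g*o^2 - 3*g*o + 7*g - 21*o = (g + 7)*(g - 3*o)*(g*o + 1)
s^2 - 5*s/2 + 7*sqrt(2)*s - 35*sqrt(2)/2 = (s - 5/2)*(s + 7*sqrt(2))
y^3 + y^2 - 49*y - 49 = (y - 7)*(y + 1)*(y + 7)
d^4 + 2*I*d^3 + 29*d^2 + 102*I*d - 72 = (d - 6*I)*(d + I)*(d + 3*I)*(d + 4*I)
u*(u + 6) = u^2 + 6*u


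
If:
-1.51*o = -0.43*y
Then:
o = 0.28476821192053*y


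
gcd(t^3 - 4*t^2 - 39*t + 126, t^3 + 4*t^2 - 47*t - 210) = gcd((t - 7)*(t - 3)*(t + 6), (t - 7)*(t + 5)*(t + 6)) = t^2 - t - 42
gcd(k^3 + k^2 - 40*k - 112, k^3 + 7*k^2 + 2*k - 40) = k + 4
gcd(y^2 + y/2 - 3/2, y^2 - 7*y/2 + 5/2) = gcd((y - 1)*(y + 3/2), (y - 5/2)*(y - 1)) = y - 1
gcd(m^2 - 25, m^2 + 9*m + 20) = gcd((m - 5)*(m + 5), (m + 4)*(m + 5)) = m + 5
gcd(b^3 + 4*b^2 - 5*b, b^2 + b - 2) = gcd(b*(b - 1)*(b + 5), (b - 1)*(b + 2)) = b - 1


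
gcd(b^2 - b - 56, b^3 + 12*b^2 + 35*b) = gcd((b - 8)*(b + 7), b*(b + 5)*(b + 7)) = b + 7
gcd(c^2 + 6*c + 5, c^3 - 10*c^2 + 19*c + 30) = c + 1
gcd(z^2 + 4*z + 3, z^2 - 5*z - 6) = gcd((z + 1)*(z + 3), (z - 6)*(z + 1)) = z + 1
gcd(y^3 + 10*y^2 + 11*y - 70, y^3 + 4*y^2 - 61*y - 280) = y^2 + 12*y + 35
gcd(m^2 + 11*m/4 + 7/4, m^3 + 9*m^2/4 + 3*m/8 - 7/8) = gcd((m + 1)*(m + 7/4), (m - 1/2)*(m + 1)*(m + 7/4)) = m^2 + 11*m/4 + 7/4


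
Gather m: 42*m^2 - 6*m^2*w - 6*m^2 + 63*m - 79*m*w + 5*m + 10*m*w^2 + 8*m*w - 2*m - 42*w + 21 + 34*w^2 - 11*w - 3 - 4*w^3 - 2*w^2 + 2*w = m^2*(36 - 6*w) + m*(10*w^2 - 71*w + 66) - 4*w^3 + 32*w^2 - 51*w + 18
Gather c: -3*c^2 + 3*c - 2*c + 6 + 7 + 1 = -3*c^2 + c + 14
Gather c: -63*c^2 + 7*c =-63*c^2 + 7*c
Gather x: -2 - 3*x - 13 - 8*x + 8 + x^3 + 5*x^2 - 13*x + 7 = x^3 + 5*x^2 - 24*x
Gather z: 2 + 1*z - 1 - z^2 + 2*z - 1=-z^2 + 3*z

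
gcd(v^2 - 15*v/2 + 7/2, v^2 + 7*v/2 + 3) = 1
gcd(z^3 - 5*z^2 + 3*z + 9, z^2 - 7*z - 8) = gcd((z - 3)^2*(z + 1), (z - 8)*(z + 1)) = z + 1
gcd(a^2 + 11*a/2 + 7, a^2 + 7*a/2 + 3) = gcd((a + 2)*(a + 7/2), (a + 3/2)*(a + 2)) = a + 2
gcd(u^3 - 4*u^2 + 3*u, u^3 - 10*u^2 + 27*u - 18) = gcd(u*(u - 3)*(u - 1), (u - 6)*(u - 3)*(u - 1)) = u^2 - 4*u + 3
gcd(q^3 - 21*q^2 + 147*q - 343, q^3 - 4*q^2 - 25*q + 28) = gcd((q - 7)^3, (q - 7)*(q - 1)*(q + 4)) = q - 7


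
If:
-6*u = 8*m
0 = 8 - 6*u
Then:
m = -1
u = 4/3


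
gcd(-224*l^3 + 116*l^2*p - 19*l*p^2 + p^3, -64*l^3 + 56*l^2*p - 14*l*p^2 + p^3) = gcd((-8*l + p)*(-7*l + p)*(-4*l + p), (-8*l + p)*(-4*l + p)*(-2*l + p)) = 32*l^2 - 12*l*p + p^2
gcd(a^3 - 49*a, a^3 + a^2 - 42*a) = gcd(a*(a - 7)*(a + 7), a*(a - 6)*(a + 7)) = a^2 + 7*a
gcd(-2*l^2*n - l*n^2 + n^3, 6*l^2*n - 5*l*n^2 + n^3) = 2*l*n - n^2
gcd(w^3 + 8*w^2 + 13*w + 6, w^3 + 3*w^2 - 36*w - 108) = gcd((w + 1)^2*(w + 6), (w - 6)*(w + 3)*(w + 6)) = w + 6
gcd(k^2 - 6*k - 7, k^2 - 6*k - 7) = k^2 - 6*k - 7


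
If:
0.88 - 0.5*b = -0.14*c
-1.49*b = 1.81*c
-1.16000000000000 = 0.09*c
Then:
No Solution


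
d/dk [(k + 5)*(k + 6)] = 2*k + 11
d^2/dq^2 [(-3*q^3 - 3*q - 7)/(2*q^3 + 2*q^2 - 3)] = 2*(12*q^6 - 36*q^5 - 312*q^4 - 254*q^3 - 192*q^2 - 261*q - 42)/(8*q^9 + 24*q^8 + 24*q^7 - 28*q^6 - 72*q^5 - 36*q^4 + 54*q^3 + 54*q^2 - 27)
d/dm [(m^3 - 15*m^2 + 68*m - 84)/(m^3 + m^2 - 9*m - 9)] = 2*(8*m^4 - 77*m^3 + 146*m^2 + 219*m - 684)/(m^6 + 2*m^5 - 17*m^4 - 36*m^3 + 63*m^2 + 162*m + 81)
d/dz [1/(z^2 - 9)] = -2*z/(z^2 - 9)^2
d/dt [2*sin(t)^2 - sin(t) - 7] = (4*sin(t) - 1)*cos(t)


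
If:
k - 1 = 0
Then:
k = 1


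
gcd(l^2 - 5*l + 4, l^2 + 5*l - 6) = l - 1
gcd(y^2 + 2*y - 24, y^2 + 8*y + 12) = y + 6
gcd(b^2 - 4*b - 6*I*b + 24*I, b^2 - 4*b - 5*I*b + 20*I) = b - 4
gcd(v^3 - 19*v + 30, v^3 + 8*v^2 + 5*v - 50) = v^2 + 3*v - 10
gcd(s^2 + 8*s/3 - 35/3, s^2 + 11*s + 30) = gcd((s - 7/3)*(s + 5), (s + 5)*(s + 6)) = s + 5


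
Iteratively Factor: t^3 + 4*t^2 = (t)*(t^2 + 4*t) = t*(t + 4)*(t)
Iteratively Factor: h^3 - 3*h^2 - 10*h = (h)*(h^2 - 3*h - 10) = h*(h + 2)*(h - 5)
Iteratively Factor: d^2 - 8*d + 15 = (d - 3)*(d - 5)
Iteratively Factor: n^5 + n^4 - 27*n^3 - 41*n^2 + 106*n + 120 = (n - 2)*(n^4 + 3*n^3 - 21*n^2 - 83*n - 60) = (n - 2)*(n + 4)*(n^3 - n^2 - 17*n - 15) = (n - 5)*(n - 2)*(n + 4)*(n^2 + 4*n + 3) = (n - 5)*(n - 2)*(n + 3)*(n + 4)*(n + 1)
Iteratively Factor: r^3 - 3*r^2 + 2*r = (r - 1)*(r^2 - 2*r) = (r - 2)*(r - 1)*(r)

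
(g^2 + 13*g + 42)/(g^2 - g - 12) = (g^2 + 13*g + 42)/(g^2 - g - 12)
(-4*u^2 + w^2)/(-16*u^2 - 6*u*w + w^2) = (2*u - w)/(8*u - w)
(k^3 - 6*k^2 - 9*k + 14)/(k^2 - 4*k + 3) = (k^2 - 5*k - 14)/(k - 3)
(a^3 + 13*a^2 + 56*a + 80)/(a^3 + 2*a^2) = (a^3 + 13*a^2 + 56*a + 80)/(a^2*(a + 2))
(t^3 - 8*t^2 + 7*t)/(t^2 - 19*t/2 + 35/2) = 2*t*(t - 1)/(2*t - 5)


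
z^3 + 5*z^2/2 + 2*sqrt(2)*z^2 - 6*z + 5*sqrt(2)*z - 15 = (z + 5/2)*(z - sqrt(2))*(z + 3*sqrt(2))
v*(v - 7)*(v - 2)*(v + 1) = v^4 - 8*v^3 + 5*v^2 + 14*v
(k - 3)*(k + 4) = k^2 + k - 12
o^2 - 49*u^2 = (o - 7*u)*(o + 7*u)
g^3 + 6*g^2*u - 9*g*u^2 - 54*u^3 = (g - 3*u)*(g + 3*u)*(g + 6*u)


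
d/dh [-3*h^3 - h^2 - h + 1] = -9*h^2 - 2*h - 1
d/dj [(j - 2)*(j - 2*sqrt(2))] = 2*j - 2*sqrt(2) - 2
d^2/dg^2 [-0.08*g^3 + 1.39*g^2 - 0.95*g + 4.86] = 2.78 - 0.48*g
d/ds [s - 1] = 1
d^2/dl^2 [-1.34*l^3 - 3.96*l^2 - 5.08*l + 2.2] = -8.04*l - 7.92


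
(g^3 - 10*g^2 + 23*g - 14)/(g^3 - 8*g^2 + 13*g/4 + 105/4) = 4*(g^2 - 3*g + 2)/(4*g^2 - 4*g - 15)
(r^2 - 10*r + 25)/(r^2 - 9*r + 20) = (r - 5)/(r - 4)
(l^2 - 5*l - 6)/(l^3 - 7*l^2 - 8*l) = (l - 6)/(l*(l - 8))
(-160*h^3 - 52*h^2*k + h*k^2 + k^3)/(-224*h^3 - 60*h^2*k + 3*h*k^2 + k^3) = (5*h + k)/(7*h + k)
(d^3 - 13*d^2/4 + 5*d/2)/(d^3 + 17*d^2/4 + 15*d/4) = (4*d^2 - 13*d + 10)/(4*d^2 + 17*d + 15)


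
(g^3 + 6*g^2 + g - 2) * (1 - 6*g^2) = -6*g^5 - 36*g^4 - 5*g^3 + 18*g^2 + g - 2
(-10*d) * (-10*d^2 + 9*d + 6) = 100*d^3 - 90*d^2 - 60*d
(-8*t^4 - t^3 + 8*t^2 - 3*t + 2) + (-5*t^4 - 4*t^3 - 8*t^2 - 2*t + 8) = -13*t^4 - 5*t^3 - 5*t + 10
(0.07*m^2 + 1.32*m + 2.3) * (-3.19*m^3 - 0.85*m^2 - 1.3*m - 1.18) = -0.2233*m^5 - 4.2703*m^4 - 8.55*m^3 - 3.7536*m^2 - 4.5476*m - 2.714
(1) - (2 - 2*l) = 2*l - 1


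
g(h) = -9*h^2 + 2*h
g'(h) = 2 - 18*h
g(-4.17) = -164.84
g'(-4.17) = 77.06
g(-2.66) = -69.00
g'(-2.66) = 49.88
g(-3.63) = -125.85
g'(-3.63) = 67.34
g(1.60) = -19.84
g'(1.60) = -26.80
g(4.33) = -160.08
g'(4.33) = -75.94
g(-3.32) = -105.84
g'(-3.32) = 61.76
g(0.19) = 0.06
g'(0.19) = -1.42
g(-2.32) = -53.08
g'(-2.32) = 43.76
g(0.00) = 0.00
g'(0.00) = 2.00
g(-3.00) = -87.00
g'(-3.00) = 56.00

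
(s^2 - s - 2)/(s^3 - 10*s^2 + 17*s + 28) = (s - 2)/(s^2 - 11*s + 28)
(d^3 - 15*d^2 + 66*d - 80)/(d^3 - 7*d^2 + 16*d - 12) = (d^2 - 13*d + 40)/(d^2 - 5*d + 6)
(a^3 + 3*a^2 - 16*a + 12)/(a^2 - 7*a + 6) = (a^2 + 4*a - 12)/(a - 6)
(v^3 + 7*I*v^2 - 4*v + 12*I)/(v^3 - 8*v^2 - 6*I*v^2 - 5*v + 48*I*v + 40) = (v^2 + 8*I*v - 12)/(v^2 - v*(8 + 5*I) + 40*I)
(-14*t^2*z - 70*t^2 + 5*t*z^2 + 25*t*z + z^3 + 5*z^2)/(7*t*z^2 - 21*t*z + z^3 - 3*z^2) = (-2*t*z - 10*t + z^2 + 5*z)/(z*(z - 3))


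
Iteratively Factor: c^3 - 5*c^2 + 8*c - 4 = (c - 2)*(c^2 - 3*c + 2) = (c - 2)^2*(c - 1)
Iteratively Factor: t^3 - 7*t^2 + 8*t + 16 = (t - 4)*(t^2 - 3*t - 4) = (t - 4)^2*(t + 1)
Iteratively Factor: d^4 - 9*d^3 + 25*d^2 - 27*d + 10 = (d - 1)*(d^3 - 8*d^2 + 17*d - 10) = (d - 2)*(d - 1)*(d^2 - 6*d + 5) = (d - 2)*(d - 1)^2*(d - 5)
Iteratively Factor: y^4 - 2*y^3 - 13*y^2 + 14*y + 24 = (y + 3)*(y^3 - 5*y^2 + 2*y + 8) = (y - 4)*(y + 3)*(y^2 - y - 2) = (y - 4)*(y - 2)*(y + 3)*(y + 1)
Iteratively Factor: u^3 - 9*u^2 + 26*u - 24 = (u - 2)*(u^2 - 7*u + 12) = (u - 3)*(u - 2)*(u - 4)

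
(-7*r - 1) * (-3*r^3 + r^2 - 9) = 21*r^4 - 4*r^3 - r^2 + 63*r + 9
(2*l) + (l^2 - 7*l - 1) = l^2 - 5*l - 1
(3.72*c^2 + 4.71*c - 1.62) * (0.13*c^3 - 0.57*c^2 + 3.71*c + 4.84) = 0.4836*c^5 - 1.5081*c^4 + 10.9059*c^3 + 36.4023*c^2 + 16.7862*c - 7.8408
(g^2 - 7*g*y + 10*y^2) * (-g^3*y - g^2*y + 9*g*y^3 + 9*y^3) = -g^5*y + 7*g^4*y^2 - g^4*y - g^3*y^3 + 7*g^3*y^2 - 63*g^2*y^4 - g^2*y^3 + 90*g*y^5 - 63*g*y^4 + 90*y^5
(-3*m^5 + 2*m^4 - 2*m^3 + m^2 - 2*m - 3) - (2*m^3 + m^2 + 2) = -3*m^5 + 2*m^4 - 4*m^3 - 2*m - 5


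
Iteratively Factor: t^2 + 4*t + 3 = (t + 1)*(t + 3)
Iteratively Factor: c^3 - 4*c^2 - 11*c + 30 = (c - 5)*(c^2 + c - 6) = (c - 5)*(c + 3)*(c - 2)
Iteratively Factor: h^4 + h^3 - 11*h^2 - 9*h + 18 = (h + 2)*(h^3 - h^2 - 9*h + 9) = (h - 3)*(h + 2)*(h^2 + 2*h - 3) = (h - 3)*(h + 2)*(h + 3)*(h - 1)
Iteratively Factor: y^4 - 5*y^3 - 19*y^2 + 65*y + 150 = (y + 3)*(y^3 - 8*y^2 + 5*y + 50) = (y - 5)*(y + 3)*(y^2 - 3*y - 10) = (y - 5)*(y + 2)*(y + 3)*(y - 5)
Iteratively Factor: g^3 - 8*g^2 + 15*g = (g - 5)*(g^2 - 3*g) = (g - 5)*(g - 3)*(g)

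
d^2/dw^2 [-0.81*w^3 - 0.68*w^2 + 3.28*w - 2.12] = -4.86*w - 1.36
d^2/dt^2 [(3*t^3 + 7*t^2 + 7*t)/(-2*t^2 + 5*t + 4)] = 2*(-197*t^3 - 348*t^2 - 312*t + 28)/(8*t^6 - 60*t^5 + 102*t^4 + 115*t^3 - 204*t^2 - 240*t - 64)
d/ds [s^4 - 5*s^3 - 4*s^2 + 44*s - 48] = 4*s^3 - 15*s^2 - 8*s + 44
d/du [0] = 0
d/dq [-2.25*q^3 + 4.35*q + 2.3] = 4.35 - 6.75*q^2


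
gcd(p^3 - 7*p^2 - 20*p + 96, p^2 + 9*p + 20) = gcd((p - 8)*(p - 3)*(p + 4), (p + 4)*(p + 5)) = p + 4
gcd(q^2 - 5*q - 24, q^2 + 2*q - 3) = q + 3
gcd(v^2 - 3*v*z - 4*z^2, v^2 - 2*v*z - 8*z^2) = -v + 4*z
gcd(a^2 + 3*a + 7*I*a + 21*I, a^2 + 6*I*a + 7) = a + 7*I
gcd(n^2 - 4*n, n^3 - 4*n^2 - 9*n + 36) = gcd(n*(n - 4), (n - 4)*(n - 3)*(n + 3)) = n - 4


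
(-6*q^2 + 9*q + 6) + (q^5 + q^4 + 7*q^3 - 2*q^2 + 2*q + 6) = q^5 + q^4 + 7*q^3 - 8*q^2 + 11*q + 12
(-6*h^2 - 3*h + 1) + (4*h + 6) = -6*h^2 + h + 7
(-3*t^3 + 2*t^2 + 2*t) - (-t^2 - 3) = -3*t^3 + 3*t^2 + 2*t + 3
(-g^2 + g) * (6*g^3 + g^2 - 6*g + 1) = -6*g^5 + 5*g^4 + 7*g^3 - 7*g^2 + g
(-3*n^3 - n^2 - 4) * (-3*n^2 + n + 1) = 9*n^5 - 4*n^3 + 11*n^2 - 4*n - 4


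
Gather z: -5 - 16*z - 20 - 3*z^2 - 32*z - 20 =-3*z^2 - 48*z - 45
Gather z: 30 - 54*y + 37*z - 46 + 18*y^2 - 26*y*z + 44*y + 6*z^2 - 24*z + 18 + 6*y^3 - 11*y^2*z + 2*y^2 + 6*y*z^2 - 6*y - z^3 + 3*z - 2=6*y^3 + 20*y^2 - 16*y - z^3 + z^2*(6*y + 6) + z*(-11*y^2 - 26*y + 16)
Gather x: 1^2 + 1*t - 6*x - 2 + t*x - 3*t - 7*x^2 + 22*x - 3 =-2*t - 7*x^2 + x*(t + 16) - 4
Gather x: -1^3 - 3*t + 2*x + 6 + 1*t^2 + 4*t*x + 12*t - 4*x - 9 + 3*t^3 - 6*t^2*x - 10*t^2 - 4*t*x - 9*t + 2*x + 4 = 3*t^3 - 6*t^2*x - 9*t^2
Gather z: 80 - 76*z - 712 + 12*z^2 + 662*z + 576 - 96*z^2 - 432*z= -84*z^2 + 154*z - 56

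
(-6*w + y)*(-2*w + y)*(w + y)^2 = 12*w^4 + 16*w^3*y - 3*w^2*y^2 - 6*w*y^3 + y^4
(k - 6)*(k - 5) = k^2 - 11*k + 30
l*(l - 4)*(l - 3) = l^3 - 7*l^2 + 12*l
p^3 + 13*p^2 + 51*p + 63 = (p + 3)^2*(p + 7)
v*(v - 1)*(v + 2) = v^3 + v^2 - 2*v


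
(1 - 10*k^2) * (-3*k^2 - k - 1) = 30*k^4 + 10*k^3 + 7*k^2 - k - 1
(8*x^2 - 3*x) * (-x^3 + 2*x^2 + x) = -8*x^5 + 19*x^4 + 2*x^3 - 3*x^2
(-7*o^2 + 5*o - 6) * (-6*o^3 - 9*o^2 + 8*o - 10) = 42*o^5 + 33*o^4 - 65*o^3 + 164*o^2 - 98*o + 60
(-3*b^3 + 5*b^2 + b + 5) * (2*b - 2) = -6*b^4 + 16*b^3 - 8*b^2 + 8*b - 10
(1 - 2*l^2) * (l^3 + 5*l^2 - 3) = -2*l^5 - 10*l^4 + l^3 + 11*l^2 - 3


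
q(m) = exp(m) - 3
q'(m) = exp(m)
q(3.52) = 30.78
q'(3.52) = 33.78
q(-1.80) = -2.83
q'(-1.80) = 0.17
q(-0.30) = -2.26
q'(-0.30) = 0.74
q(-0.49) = -2.39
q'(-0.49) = 0.61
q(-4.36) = -2.99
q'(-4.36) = 0.01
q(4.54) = 90.69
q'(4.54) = 93.69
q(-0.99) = -2.63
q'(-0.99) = 0.37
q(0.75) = -0.88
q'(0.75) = 2.12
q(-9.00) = -3.00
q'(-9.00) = 0.00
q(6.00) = 400.43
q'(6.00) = 403.43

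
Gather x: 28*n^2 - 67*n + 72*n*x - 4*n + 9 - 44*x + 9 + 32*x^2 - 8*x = 28*n^2 - 71*n + 32*x^2 + x*(72*n - 52) + 18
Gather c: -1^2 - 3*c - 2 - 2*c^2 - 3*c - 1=-2*c^2 - 6*c - 4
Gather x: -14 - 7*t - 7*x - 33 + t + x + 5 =-6*t - 6*x - 42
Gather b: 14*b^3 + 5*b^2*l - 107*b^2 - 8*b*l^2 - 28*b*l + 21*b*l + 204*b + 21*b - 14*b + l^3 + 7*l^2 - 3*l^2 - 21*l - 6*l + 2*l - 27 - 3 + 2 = 14*b^3 + b^2*(5*l - 107) + b*(-8*l^2 - 7*l + 211) + l^3 + 4*l^2 - 25*l - 28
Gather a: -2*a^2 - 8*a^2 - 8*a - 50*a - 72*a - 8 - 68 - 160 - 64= -10*a^2 - 130*a - 300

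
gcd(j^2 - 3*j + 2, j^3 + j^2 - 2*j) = j - 1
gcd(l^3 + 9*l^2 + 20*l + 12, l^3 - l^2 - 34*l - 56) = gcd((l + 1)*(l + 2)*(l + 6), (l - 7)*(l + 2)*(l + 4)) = l + 2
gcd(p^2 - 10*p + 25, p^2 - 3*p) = 1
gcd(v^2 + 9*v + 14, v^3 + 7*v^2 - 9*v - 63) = v + 7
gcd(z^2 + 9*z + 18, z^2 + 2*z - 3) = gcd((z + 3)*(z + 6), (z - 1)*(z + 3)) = z + 3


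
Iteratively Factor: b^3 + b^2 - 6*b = (b + 3)*(b^2 - 2*b) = b*(b + 3)*(b - 2)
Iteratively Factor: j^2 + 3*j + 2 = (j + 1)*(j + 2)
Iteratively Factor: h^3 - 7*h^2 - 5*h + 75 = (h - 5)*(h^2 - 2*h - 15) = (h - 5)*(h + 3)*(h - 5)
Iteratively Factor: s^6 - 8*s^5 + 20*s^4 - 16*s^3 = (s)*(s^5 - 8*s^4 + 20*s^3 - 16*s^2) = s^2*(s^4 - 8*s^3 + 20*s^2 - 16*s) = s^2*(s - 2)*(s^3 - 6*s^2 + 8*s) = s^3*(s - 2)*(s^2 - 6*s + 8) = s^3*(s - 4)*(s - 2)*(s - 2)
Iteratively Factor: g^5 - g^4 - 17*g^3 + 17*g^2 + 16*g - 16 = (g - 1)*(g^4 - 17*g^2 + 16) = (g - 1)*(g + 4)*(g^3 - 4*g^2 - g + 4) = (g - 1)^2*(g + 4)*(g^2 - 3*g - 4) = (g - 1)^2*(g + 1)*(g + 4)*(g - 4)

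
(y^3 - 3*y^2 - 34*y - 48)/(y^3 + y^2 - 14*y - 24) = (y - 8)/(y - 4)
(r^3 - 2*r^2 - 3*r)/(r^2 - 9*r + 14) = r*(r^2 - 2*r - 3)/(r^2 - 9*r + 14)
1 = 1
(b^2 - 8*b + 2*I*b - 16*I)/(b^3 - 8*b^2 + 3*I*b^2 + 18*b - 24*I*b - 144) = (b + 2*I)/(b^2 + 3*I*b + 18)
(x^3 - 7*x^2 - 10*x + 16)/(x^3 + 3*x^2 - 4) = (x - 8)/(x + 2)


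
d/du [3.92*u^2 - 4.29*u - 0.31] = 7.84*u - 4.29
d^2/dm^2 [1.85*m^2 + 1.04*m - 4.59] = 3.70000000000000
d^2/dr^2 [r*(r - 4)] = 2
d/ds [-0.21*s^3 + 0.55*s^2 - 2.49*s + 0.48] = -0.63*s^2 + 1.1*s - 2.49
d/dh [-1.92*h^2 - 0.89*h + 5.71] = -3.84*h - 0.89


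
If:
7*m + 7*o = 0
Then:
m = -o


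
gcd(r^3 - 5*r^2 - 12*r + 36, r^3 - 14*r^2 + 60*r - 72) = r^2 - 8*r + 12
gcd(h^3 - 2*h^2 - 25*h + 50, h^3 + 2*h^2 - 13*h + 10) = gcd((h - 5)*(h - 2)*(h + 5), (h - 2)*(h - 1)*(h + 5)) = h^2 + 3*h - 10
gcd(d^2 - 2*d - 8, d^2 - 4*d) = d - 4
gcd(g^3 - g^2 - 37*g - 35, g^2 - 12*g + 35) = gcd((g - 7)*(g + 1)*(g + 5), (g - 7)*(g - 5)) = g - 7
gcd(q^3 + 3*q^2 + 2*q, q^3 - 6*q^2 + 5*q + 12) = q + 1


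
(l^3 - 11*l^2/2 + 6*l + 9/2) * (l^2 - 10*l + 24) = l^5 - 31*l^4/2 + 85*l^3 - 375*l^2/2 + 99*l + 108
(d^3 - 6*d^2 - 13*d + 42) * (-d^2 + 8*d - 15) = -d^5 + 14*d^4 - 50*d^3 - 56*d^2 + 531*d - 630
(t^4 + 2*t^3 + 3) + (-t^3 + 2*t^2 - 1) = t^4 + t^3 + 2*t^2 + 2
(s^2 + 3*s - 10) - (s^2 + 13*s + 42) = -10*s - 52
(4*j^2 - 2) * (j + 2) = 4*j^3 + 8*j^2 - 2*j - 4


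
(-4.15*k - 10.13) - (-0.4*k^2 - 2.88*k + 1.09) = 0.4*k^2 - 1.27*k - 11.22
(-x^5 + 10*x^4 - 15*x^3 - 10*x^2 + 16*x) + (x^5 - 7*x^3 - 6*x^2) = 10*x^4 - 22*x^3 - 16*x^2 + 16*x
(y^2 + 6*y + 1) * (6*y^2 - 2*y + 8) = 6*y^4 + 34*y^3 + 2*y^2 + 46*y + 8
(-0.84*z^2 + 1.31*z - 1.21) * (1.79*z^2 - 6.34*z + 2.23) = -1.5036*z^4 + 7.6705*z^3 - 12.3445*z^2 + 10.5927*z - 2.6983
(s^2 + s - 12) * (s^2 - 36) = s^4 + s^3 - 48*s^2 - 36*s + 432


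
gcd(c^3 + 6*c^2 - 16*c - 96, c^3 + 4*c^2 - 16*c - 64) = c^2 - 16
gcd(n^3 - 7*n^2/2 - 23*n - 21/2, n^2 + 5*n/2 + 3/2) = 1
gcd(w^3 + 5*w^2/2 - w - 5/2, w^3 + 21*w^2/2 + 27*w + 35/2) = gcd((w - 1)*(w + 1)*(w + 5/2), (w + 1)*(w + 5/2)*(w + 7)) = w^2 + 7*w/2 + 5/2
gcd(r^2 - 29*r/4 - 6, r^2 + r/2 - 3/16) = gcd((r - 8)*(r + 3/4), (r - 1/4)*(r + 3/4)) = r + 3/4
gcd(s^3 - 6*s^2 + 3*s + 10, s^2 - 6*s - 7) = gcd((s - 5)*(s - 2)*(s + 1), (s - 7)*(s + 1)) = s + 1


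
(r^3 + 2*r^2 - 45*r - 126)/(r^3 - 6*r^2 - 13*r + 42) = (r + 6)/(r - 2)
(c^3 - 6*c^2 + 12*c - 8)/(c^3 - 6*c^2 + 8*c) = (c^2 - 4*c + 4)/(c*(c - 4))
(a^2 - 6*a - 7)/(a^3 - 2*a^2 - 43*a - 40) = (a - 7)/(a^2 - 3*a - 40)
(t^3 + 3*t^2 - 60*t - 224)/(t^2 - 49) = (t^2 - 4*t - 32)/(t - 7)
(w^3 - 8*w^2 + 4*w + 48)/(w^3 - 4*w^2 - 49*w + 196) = (w^2 - 4*w - 12)/(w^2 - 49)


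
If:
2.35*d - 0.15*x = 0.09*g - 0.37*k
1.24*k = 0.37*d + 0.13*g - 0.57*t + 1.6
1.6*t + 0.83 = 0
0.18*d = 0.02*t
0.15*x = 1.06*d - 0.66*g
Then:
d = -0.06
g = -0.80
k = 1.43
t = -0.52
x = 3.10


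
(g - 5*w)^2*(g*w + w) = g^3*w - 10*g^2*w^2 + g^2*w + 25*g*w^3 - 10*g*w^2 + 25*w^3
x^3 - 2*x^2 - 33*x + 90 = (x - 5)*(x - 3)*(x + 6)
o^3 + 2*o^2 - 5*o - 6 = (o - 2)*(o + 1)*(o + 3)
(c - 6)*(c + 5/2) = c^2 - 7*c/2 - 15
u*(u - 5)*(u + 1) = u^3 - 4*u^2 - 5*u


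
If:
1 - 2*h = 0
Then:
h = 1/2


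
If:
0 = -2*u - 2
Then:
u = -1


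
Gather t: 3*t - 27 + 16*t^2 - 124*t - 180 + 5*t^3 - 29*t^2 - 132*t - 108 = 5*t^3 - 13*t^2 - 253*t - 315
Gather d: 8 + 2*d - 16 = 2*d - 8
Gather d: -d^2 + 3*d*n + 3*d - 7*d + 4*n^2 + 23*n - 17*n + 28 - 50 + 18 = -d^2 + d*(3*n - 4) + 4*n^2 + 6*n - 4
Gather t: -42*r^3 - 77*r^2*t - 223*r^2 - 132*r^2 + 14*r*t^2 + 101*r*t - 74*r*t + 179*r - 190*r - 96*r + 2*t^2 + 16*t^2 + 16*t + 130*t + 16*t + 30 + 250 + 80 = -42*r^3 - 355*r^2 - 107*r + t^2*(14*r + 18) + t*(-77*r^2 + 27*r + 162) + 360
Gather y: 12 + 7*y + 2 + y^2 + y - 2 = y^2 + 8*y + 12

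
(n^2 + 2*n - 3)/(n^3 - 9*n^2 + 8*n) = (n + 3)/(n*(n - 8))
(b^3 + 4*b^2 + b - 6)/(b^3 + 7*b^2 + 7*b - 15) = (b + 2)/(b + 5)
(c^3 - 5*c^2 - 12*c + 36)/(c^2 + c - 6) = c - 6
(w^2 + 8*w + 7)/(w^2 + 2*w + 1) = (w + 7)/(w + 1)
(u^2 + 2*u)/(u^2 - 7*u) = (u + 2)/(u - 7)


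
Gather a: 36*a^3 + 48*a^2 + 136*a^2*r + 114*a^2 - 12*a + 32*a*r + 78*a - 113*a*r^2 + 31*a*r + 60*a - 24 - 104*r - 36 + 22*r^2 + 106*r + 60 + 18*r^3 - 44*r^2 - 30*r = 36*a^3 + a^2*(136*r + 162) + a*(-113*r^2 + 63*r + 126) + 18*r^3 - 22*r^2 - 28*r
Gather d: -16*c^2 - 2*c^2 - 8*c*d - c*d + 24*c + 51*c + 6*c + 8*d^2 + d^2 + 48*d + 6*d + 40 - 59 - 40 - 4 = -18*c^2 + 81*c + 9*d^2 + d*(54 - 9*c) - 63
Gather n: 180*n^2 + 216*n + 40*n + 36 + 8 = 180*n^2 + 256*n + 44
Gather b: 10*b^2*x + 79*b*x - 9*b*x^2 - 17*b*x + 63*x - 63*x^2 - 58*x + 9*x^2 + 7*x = 10*b^2*x + b*(-9*x^2 + 62*x) - 54*x^2 + 12*x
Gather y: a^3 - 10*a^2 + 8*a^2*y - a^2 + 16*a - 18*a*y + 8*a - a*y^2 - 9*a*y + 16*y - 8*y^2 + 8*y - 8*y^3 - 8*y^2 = a^3 - 11*a^2 + 24*a - 8*y^3 + y^2*(-a - 16) + y*(8*a^2 - 27*a + 24)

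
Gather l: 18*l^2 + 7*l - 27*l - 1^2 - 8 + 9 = 18*l^2 - 20*l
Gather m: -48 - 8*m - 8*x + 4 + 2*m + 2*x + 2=-6*m - 6*x - 42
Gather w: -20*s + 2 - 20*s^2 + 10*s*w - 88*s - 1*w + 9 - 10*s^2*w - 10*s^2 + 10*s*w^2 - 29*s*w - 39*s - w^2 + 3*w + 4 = -30*s^2 - 147*s + w^2*(10*s - 1) + w*(-10*s^2 - 19*s + 2) + 15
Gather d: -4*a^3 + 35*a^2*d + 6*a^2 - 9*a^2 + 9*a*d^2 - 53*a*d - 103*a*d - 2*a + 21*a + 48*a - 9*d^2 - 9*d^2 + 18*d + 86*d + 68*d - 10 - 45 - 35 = -4*a^3 - 3*a^2 + 67*a + d^2*(9*a - 18) + d*(35*a^2 - 156*a + 172) - 90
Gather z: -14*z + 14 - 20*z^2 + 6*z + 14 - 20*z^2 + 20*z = -40*z^2 + 12*z + 28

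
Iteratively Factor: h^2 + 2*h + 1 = (h + 1)*(h + 1)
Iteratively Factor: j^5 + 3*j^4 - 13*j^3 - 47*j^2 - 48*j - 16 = (j - 4)*(j^4 + 7*j^3 + 15*j^2 + 13*j + 4) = (j - 4)*(j + 1)*(j^3 + 6*j^2 + 9*j + 4) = (j - 4)*(j + 1)^2*(j^2 + 5*j + 4) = (j - 4)*(j + 1)^2*(j + 4)*(j + 1)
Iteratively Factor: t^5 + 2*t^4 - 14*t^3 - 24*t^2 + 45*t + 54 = (t - 2)*(t^4 + 4*t^3 - 6*t^2 - 36*t - 27) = (t - 2)*(t + 3)*(t^3 + t^2 - 9*t - 9) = (t - 3)*(t - 2)*(t + 3)*(t^2 + 4*t + 3) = (t - 3)*(t - 2)*(t + 1)*(t + 3)*(t + 3)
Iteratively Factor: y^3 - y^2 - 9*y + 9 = (y - 3)*(y^2 + 2*y - 3) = (y - 3)*(y + 3)*(y - 1)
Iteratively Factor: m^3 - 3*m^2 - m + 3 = (m - 3)*(m^2 - 1) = (m - 3)*(m + 1)*(m - 1)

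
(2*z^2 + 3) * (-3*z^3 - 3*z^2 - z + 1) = -6*z^5 - 6*z^4 - 11*z^3 - 7*z^2 - 3*z + 3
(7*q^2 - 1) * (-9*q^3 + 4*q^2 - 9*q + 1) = -63*q^5 + 28*q^4 - 54*q^3 + 3*q^2 + 9*q - 1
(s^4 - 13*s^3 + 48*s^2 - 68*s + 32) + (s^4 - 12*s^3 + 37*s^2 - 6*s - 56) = 2*s^4 - 25*s^3 + 85*s^2 - 74*s - 24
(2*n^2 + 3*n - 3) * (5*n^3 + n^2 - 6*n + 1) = 10*n^5 + 17*n^4 - 24*n^3 - 19*n^2 + 21*n - 3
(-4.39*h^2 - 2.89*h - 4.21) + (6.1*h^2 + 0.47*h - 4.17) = 1.71*h^2 - 2.42*h - 8.38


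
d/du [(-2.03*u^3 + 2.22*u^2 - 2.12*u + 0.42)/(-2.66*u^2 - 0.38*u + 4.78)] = (5.3998*u^4 + 1.5428*u^3 - 35.593*u^2 + 23.4576*u - 9.974)/(7.0756*u^4 + 2.0216*u^3 - 25.2852*u^2 - 3.6328*u + 22.8484)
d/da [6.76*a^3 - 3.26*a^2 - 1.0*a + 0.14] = 20.28*a^2 - 6.52*a - 1.0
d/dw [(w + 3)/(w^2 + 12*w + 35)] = (w^2 + 12*w - 2*(w + 3)*(w + 6) + 35)/(w^2 + 12*w + 35)^2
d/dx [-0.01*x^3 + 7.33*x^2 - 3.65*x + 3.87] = -0.03*x^2 + 14.66*x - 3.65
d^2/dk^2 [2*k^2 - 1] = 4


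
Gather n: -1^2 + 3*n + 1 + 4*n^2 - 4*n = 4*n^2 - n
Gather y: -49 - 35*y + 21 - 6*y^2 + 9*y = -6*y^2 - 26*y - 28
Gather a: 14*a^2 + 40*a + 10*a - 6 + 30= 14*a^2 + 50*a + 24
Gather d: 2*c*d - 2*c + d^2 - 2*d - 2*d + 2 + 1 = -2*c + d^2 + d*(2*c - 4) + 3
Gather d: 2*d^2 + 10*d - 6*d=2*d^2 + 4*d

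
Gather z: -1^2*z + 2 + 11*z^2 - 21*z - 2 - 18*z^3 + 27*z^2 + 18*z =-18*z^3 + 38*z^2 - 4*z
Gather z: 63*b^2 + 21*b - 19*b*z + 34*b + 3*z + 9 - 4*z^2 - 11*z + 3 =63*b^2 + 55*b - 4*z^2 + z*(-19*b - 8) + 12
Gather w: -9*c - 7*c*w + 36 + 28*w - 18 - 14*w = -9*c + w*(14 - 7*c) + 18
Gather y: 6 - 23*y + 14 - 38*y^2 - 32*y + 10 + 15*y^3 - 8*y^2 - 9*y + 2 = 15*y^3 - 46*y^2 - 64*y + 32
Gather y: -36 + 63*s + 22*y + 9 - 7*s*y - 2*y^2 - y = 63*s - 2*y^2 + y*(21 - 7*s) - 27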